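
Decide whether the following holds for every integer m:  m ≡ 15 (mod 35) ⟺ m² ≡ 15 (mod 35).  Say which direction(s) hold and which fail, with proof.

(⇒) holds; (⇐) fails.

Forward direction. Suppose m ≡ 15 (mod 35). Write m = 35j + 15. Then (35j + 15)² = 1225j² + 1050j + 225 = 35(35j² + 30j + 6) + 15, so m² ≡ 15 (mod 35).

Converse. This fails: take m = 20. Then 20² = 400 ≡ 15 (mod 35), yet 20 ≡ 20 (mod 35), not 15.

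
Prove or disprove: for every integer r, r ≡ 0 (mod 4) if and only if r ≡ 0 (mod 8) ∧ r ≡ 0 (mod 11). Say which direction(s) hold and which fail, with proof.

(←) If r ≡ 0 (mod 8) and r ≡ 0 (mod 11), then by the Chinese remainder theorem r ≡ 0 (mod 88). Since 0 ≡ 0 (mod 4) and 4 ∣ 88, we get r ≡ 0 (mod 4).

(→) This fails: r = 4 gives 4 ≡ 0 (mod 4) but 4 ≡ 4 (mod 8), so the conjunction on the right does not hold.

Not equivalent: only (⇐) holds.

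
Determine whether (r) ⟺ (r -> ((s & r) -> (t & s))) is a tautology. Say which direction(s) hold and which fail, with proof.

(⟹) This fails. Under s = T, t = F, r = T, the left side is true but the right side is false.

(⟸) This fails. Under s = F, t = F, r = F, the left side is false but the right side is true.

Neither direction holds.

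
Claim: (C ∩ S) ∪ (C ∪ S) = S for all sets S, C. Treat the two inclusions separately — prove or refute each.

Only the reverse inclusion holds.

(⟸) Let x ∈ S. Then either x ∈ S and x ∉ C; or x ∈ S ∩ C. In each case x ∈ (C ∩ S) ∪ (C ∪ S), so S ⊆ (C ∩ S) ∪ (C ∪ S).

(⟹) This inclusion fails. Take S = ∅, C = {1}; then 1 ∈ (C ∩ S) ∪ (C ∪ S) but 1 ∉ S.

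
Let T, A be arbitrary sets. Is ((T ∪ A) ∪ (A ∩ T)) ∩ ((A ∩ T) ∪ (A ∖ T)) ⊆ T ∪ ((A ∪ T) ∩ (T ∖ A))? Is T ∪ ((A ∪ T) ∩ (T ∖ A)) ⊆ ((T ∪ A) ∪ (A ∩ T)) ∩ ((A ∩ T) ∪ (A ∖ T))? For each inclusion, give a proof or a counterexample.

Both inclusions fail.

Forward inclusion. This inclusion fails. Take T = ∅, A = {1}; then 1 ∈ ((T ∪ A) ∪ (A ∩ T)) ∩ ((A ∩ T) ∪ (A ∖ T)) but 1 ∉ T ∪ ((A ∪ T) ∩ (T ∖ A)).

Reverse inclusion. This inclusion fails. Take T = {1}, A = ∅; then 1 ∈ T ∪ ((A ∪ T) ∩ (T ∖ A)) but 1 ∉ ((T ∪ A) ∪ (A ∩ T)) ∩ ((A ∩ T) ∪ (A ∖ T)).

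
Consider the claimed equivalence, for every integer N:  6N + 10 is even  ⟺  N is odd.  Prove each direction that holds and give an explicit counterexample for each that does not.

[⇒] This fails: take N = 6. Then 6N + 10 = 46, which is even, yet N = 6 is even, not odd.

[⇐] Suppose N is odd. Since 6 is even, 6N is even for every N, so 6N + 10 has the same parity as 10, which is even. Hence 6N + 10 is even.

Only the reverse direction holds.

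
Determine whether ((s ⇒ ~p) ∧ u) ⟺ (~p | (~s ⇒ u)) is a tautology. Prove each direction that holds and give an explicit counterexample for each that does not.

(⇒) holds; (⇐) fails.

Forward direction. Assume the antecedent. If u is true, ~p | (~s ⇒ u) reduces to true regardless of the other variables. If u is false, the antecedent cannot hold. Either way ~p | (~s ⇒ u) holds.

Converse. This fails. Under u = F, p = F, s = F, the left side is false but the right side is true.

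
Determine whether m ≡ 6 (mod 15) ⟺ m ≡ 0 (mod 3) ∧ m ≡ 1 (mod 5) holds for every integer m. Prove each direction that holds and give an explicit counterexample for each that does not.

Both directions hold; the statement is true.

(⇐) If m ≡ 0 (mod 3) and m ≡ 1 (mod 5), then by the Chinese remainder theorem m ≡ 6 (mod 15). This is exactly m ≡ 6 (mod 15).

(⇒) Suppose m ≡ 6 (mod 15); write m = 15j + 6. Since 3 ∣ 15, reducing mod 3 gives m ≡ 6 ≡ 0 (mod 3); since 5 ∣ 15, reducing mod 5 gives m ≡ 6 ≡ 1 (mod 5).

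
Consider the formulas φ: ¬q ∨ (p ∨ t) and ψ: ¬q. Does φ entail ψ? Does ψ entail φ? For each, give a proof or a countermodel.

(→) This fails. Under q = T, p = T, t = F, the left side is true but the right side is false.

(←) Assume the antecedent. If q is true, the antecedent cannot hold. If q is false, ¬q ∨ (p ∨ t) reduces to true regardless of the other variables. Either way ¬q ∨ (p ∨ t) holds.

Only the converse holds.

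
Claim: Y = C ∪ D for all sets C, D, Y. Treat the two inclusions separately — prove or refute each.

(⟹) This inclusion fails. Take C = ∅, D = ∅, Y = {1}; then 1 ∈ Y but 1 ∉ C ∪ D.

(⟸) This inclusion fails. Take C = {1}, D = ∅, Y = ∅; then 1 ∈ C ∪ D but 1 ∉ Y.

(⊆) fails and (⊇) fails.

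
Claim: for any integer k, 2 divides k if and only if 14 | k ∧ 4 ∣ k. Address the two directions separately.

Forward direction. This fails: take k = 2. Certainly 2 ∣ 2, but 14 ∤ 2.

Converse. Suppose 14 ∣ k and 4 ∣ k. Any common multiple of 14 and 4 is a multiple of their lcm; here lcm(14, 4) = 14·4/gcd(14, 4) = 56/2 = 28, so 28 ∣ k. Since 2 ∣ 28, it follows that 2 ∣ k.

Only the reverse direction holds.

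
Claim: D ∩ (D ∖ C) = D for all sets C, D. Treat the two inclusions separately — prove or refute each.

Forward inclusion. Let x ∈ D ∩ (D ∖ C). Then x ∈ D and x ∉ C, from which x ∈ D.

Reverse inclusion. This inclusion fails. Take C = {1}, D = {1}; then 1 ∈ D but 1 ∉ D ∩ (D ∖ C).

Only the forward inclusion holds.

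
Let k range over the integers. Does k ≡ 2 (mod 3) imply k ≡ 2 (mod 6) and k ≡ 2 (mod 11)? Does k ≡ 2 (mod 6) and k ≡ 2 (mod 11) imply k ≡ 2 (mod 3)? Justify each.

(⇒) fails; (⇐) holds.

(⇒) This fails: k = 5 gives 5 ≡ 2 (mod 3) but 5 ≡ 5 (mod 6), so the conjunction on the right does not hold.

(⇐) Conversely, if k ≡ 2 (mod 6) and k ≡ 2 (mod 11), then by the Chinese remainder theorem k ≡ 2 (mod 66). Since 2 ≡ 2 (mod 3) and 3 ∣ 66, we get k ≡ 2 (mod 3).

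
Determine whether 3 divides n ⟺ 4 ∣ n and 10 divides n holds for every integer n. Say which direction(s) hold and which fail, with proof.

(→) This fails: take n = 3. Certainly 3 ∣ 3, but 4 ∤ 3.

(←) This fails: take n = 20. Both 4 ∣ 20 and 10 ∣ 20, yet 20 is not a multiple of 3 (since 20 = 6·3 + 2), so 3 ∤ 20.

Neither implication holds.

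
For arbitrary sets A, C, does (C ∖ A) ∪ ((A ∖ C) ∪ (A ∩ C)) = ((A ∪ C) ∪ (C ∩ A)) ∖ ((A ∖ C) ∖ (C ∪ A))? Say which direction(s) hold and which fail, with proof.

(⊇) Let x ∈ ((A ∪ C) ∪ (C ∩ A)) ∖ ((A ∖ C) ∖ (C ∪ A)). Then either x ∈ A and x ∉ C; or x ∈ C and x ∉ A; or x ∈ A ∩ C. In each case x ∈ (C ∖ A) ∪ ((A ∖ C) ∪ (A ∩ C)), so ((A ∪ C) ∪ (C ∩ A)) ∖ ((A ∖ C) ∖ (C ∪ A)) ⊆ (C ∖ A) ∪ ((A ∖ C) ∪ (A ∩ C)).

(⊆) Let x ∈ (C ∖ A) ∪ ((A ∖ C) ∪ (A ∩ C)). Then either x ∈ A and x ∉ C; or x ∈ C and x ∉ A; or x ∈ A ∩ C. In each case x ∈ ((A ∪ C) ∪ (C ∩ A)) ∖ ((A ∖ C) ∖ (C ∪ A)), so (C ∖ A) ∪ ((A ∖ C) ∪ (A ∩ C)) ⊆ ((A ∪ C) ∪ (C ∩ A)) ∖ ((A ∖ C) ∖ (C ∪ A)).

Both inclusions hold; the sets are equal.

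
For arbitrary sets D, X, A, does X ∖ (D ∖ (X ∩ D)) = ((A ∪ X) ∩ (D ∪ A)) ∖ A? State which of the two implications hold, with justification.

(⟹) This inclusion fails. Take D = ∅, X = {1}, A = ∅; then 1 ∈ X ∖ (D ∖ (X ∩ D)) but 1 ∉ ((A ∪ X) ∩ (D ∪ A)) ∖ A.

(⟸) Let x ∈ ((A ∪ X) ∩ (D ∪ A)) ∖ A. Then x ∈ D ∩ X and x ∉ A, from which x ∈ X ∖ (D ∖ (X ∩ D)).

(⊆) fails; (⊇) holds.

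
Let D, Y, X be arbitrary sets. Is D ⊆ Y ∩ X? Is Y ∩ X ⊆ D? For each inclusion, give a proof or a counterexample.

Both inclusions fail.

(⟹) This inclusion fails. Take D = {1}, Y = ∅, X = ∅; then 1 ∈ D but 1 ∉ Y ∩ X.

(⟸) This inclusion fails. Take D = ∅, Y = {1}, X = {1}; then 1 ∈ Y ∩ X but 1 ∉ D.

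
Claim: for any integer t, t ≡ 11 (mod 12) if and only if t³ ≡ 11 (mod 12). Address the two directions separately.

Forward direction. Suppose t ≡ 11 (mod 12). Write t = 12j + 11. Then (12j + 11)³ = 1728j³ + 4752j² + 4356j + 1331 = 12(144j³ + 396j² + 363j + 110) + 11, so t³ ≡ 11 (mod 12).

Converse. For the converse, argue contrapositively. If t ≢ 11 (mod 12), then t is congruent to one of 0, 1, 2, 3, 4, 5, 6, 7, 8, 9, 10 modulo 12, and these give t³ ≡ 0, 1, 8, 3, 4, 5, 0, 7, 8, 9, 4 respectively — never 11.

Equivalent; both directions hold.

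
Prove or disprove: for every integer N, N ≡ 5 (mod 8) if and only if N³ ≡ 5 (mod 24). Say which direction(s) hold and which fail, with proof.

(⇒) This fails: take N = 13. Then 13 ≡ 5 (mod 8), but 13³ = 2197 ≡ 13 (mod 24), not 5.

(⇐) Conversely, the residues r modulo 24 with r³ ≡ 5 (mod 24) are exactly {5}, and each is ≡ 5 (mod 8).

Not equivalent: only (⇐) holds.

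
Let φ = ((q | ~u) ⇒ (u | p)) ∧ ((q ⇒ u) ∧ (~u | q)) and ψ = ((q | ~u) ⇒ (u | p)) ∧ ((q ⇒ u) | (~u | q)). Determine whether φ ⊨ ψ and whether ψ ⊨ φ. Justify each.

Forward direction. Assume the antecedent. If p is true, the consequent reduces to true regardless of the other variables. If p is false, the antecedent forces (p = F, q = T, u = T), and the consequent holds there. Either way the consequent holds.

Converse. This fails. Under p = T, q = T, u = F, the left side is false but the right side is true.

Only the forward implication holds.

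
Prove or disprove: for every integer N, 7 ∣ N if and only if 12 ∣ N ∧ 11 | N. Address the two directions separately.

Both directions fail.

(⟹) This fails: take N = 7. Certainly 7 ∣ 7, but 12 ∤ 7.

(⟸) This fails: take N = 132. Both 12 ∣ 132 and 11 ∣ 132, yet 132 is not a multiple of 7 (since 132 = 18·7 + 6), so 7 ∤ 132.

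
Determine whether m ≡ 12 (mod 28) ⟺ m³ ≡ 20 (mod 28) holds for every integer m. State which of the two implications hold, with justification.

Only the forward implication holds.

(→) Suppose m ≡ 12 (mod 28). Write m = 28j + 12. Then (28j + 12)³ = 21952j³ + 28224j² + 12096j + 1728 = 28(784j³ + 1008j² + 432j + 61) + 20, so m³ ≡ 20 (mod 28).

(←) This fails: take m = 6. Then 6³ = 216 ≡ 20 (mod 28), yet 6 ≡ 6 (mod 28), not 12.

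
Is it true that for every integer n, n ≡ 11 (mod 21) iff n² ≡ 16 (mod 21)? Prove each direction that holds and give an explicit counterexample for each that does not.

The forward direction holds; the converse fails.

(⟸) This fails: take n = 4. Then 4² = 16 ≡ 16 (mod 21), yet 4 ≡ 4 (mod 21), not 11.

(⟹) Suppose n ≡ 11 (mod 21). Write n = 21j + 11. Then (21j + 11)² = 441j² + 462j + 121 = 21(21j² + 22j + 5) + 16, so n² ≡ 16 (mod 21).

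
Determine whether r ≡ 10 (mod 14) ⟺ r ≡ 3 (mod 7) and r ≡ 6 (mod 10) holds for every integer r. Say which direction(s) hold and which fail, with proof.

(⇐) If r ≡ 3 (mod 7) and r ≡ 6 (mod 10), then by the Chinese remainder theorem r ≡ 66 (mod 70). Since 66 ≡ 10 (mod 14) and 14 ∣ 70, we get r ≡ 10 (mod 14).

(⇒) This fails: r = 38 gives 38 ≡ 10 (mod 14) but 38 ≡ 8 (mod 10), so the conjunction on the right does not hold.

Only the converse holds.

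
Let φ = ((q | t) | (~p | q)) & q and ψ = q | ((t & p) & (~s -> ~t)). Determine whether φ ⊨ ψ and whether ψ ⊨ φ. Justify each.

Only the forward implication holds.

Converse. This fails. Under s = T, q = F, t = T, p = T, the left side is false but the right side is true.

Forward direction. Assume the antecedent. If q is true, q | ((t & p) & (~s -> ~t)) reduces to true regardless of the other variables. If q is false, the antecedent cannot hold. Either way q | ((t & p) & (~s -> ~t)) holds.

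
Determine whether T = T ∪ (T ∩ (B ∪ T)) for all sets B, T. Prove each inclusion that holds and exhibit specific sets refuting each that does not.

Both inclusions hold.

(⟹) Let x ∈ T. Then either x ∈ T and x ∉ B; or x ∈ B ∩ T. In each case x ∈ T ∪ (T ∩ (B ∪ T)), so T ⊆ T ∪ (T ∩ (B ∪ T)).

(⟸) Let x ∈ T ∪ (T ∩ (B ∪ T)). Then either x ∈ T and x ∉ B; or x ∈ B ∩ T. In each case x ∈ T, so T ∪ (T ∩ (B ∪ T)) ⊆ T.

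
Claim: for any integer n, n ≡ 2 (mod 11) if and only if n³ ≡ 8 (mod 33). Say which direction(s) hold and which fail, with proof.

(⟹) This fails: take n = 13. Then 13 ≡ 2 (mod 11), but 13³ = 2197 ≡ 19 (mod 33), not 8.

(⟸) Conversely, the residues r modulo 33 with r³ ≡ 8 (mod 33) are exactly {2}, and each is ≡ 2 (mod 11).

Only the reverse direction holds.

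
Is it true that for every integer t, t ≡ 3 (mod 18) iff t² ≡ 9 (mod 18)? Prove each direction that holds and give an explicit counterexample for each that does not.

(→) Suppose t ≡ 3 (mod 18). Write t = 18j + 3. Then (18j + 3)² = 324j² + 108j + 9 = 18(18j² + 6j) + 9, so t² ≡ 9 (mod 18).

(←) This fails: take t = 9. Then 9² = 81 ≡ 9 (mod 18), yet 9 ≡ 9 (mod 18), not 3.

Only the forward implication holds.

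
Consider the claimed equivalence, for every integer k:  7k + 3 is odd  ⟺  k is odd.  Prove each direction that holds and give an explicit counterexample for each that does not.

Neither implication holds.

(⟹) This fails: k = 0 gives 7k + 3 = 3, which is odd, but 0 is even, not odd.

(⟸) This also fails: k = 7 is odd, but 7k + 3 = 52 is even, not odd.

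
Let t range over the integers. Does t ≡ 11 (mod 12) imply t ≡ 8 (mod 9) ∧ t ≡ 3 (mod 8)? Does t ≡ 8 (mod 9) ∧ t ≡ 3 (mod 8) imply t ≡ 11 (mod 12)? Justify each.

(⇒) fails; (⇐) holds.

(⇐) If t ≡ 8 (mod 9) and t ≡ 3 (mod 8), then by the Chinese remainder theorem t ≡ 35 (mod 72). Since 35 ≡ 11 (mod 12) and 12 ∣ 72, we get t ≡ 11 (mod 12).

(⇒) This fails: t = 71 gives 71 ≡ 11 (mod 12) but 71 ≡ 7 (mod 8), so the conjunction on the right does not hold.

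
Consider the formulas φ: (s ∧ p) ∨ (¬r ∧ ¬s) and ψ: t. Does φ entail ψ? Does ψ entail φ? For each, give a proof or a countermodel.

(→) This fails. Under p = F, s = F, r = F, t = F, the left side is true but the right side is false.

(←) This fails. Under p = F, s = T, r = F, t = T, the left side is false but the right side is true.

Neither implication holds.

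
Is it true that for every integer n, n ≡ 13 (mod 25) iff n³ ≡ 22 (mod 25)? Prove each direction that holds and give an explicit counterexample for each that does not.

Both directions hold.

(⇐) Suppose n³ ≡ 22 (mod 25). The only residue r in {0, …, 24} with r³ ≡ 22 (mod 25) is r = 13, so n ≡ 13 (mod 25).

(⇒) Suppose n ≡ 13 (mod 25). Write n = 25j + 13. Then (25j + 13)³ = 15625j³ + 24375j² + 12675j + 2197 = 25(625j³ + 975j² + 507j + 87) + 22, so n³ ≡ 22 (mod 25).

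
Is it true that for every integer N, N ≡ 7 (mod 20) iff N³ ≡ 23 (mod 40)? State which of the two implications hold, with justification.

(⇒) This fails: take N = 27. Then 27 ≡ 7 (mod 20), but 27³ = 19683 ≡ 3 (mod 40), not 23.

(⇐) Conversely, the residues r modulo 40 with r³ ≡ 23 (mod 40) are exactly {7}, and each is ≡ 7 (mod 20).

Only the reverse direction holds.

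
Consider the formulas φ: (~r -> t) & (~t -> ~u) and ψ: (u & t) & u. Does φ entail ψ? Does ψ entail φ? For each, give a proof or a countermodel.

Only the reverse direction holds.

Forward direction. This fails. Under t = T, u = F, r = F, the left side is true but the right side is false.

Converse. Assume the antecedent. If t is true, (~r -> t) & (~t -> ~u) reduces to true regardless of the other variables. If t is false, the antecedent cannot hold. Either way (~r -> t) & (~t -> ~u) holds.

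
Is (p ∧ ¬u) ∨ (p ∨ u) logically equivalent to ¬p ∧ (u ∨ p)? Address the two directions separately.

The forward direction fails; the converse holds.

Converse. Assume the antecedent. If u is true, (p ∧ ¬u) ∨ (p ∨ u) reduces to true regardless of the other variables. If u is false, the antecedent cannot hold. Either way (p ∧ ¬u) ∨ (p ∨ u) holds.

Forward direction. This fails. Under u = F, p = T, the left side is true but the right side is false.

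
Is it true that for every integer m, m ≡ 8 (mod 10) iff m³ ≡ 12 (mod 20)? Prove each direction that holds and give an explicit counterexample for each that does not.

Equivalent; both directions hold.

[⇒] Suppose m ≡ 8 (mod 10). Working modulo 20, m ∈ {8, 18}; for each such r, r³ ≡ 12 (mod 20).

[⇐] Conversely, the residues r modulo 20 with r³ ≡ 12 (mod 20) are exactly {8, 18}, and each is ≡ 8 (mod 10).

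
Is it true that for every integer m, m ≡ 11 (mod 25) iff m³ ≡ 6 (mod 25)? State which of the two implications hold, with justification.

(→) Suppose m ≡ 11 (mod 25). Write m = 25j + 11. Then (25j + 11)³ = 15625j³ + 20625j² + 9075j + 1331 = 25(625j³ + 825j² + 363j + 53) + 6, so m³ ≡ 6 (mod 25).

(←) Conversely, suppose m³ ≡ 6 (mod 25). The only residue r in {0, …, 24} with r³ ≡ 6 (mod 25) is r = 11, so m ≡ 11 (mod 25).

Both implications hold.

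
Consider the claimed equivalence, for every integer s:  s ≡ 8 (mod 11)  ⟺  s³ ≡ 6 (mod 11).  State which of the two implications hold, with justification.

The biconditional holds.

(⇒) Suppose s ≡ 8 (mod 11). Write s = 11j + 8. Then (11j + 8)³ = 1331j³ + 2904j² + 2112j + 512 = 11(121j³ + 264j² + 192j + 46) + 6, so s³ ≡ 6 (mod 11).

(⇐) For the converse, argue contrapositively. If s ≢ 8 (mod 11), then s is congruent to one of 0, 1, 2, 3, 4, 5, 6, 7, 9, 10 modulo 11, and these give s³ ≡ 0, 1, 8, 5, 9, 4, 7, 2, 3, 10 respectively — never 6.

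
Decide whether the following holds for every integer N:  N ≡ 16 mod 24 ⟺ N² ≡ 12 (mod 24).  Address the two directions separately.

(→) This fails: take N = 16. Then 16 ≡ 16 (mod 24), but 16² = 256 ≡ 16 (mod 24), not 12.

(←) This fails: take N = 6. Then 6² = 36 ≡ 12 (mod 24), yet 6 ≡ 6 (mod 24), not 16.

(⇒) fails and (⇐) fails.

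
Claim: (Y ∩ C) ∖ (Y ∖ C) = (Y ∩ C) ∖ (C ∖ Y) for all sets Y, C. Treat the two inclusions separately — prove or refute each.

Both inclusions hold; the sets are equal.

(⊆) Let x ∈ (Y ∩ C) ∖ (Y ∖ C). Then x ∈ Y ∩ C, from which x ∈ (Y ∩ C) ∖ (C ∖ Y).

(⊇) Let x ∈ (Y ∩ C) ∖ (C ∖ Y). Then x ∈ Y ∩ C, from which x ∈ (Y ∩ C) ∖ (Y ∖ C).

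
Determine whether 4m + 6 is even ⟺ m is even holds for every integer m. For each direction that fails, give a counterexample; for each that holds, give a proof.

[⇐] Suppose m is even. Since 4 is even, 4m is even for every m, so 4m + 6 has the same parity as 6, which is even. Hence 4m + 6 is even.

[⇒] This fails: take m = 1. Then 4m + 6 = 10, which is even, yet m = 1 is odd, not even.

Only the converse holds.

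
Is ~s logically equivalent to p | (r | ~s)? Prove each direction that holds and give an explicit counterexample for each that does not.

Not equivalent: only (⇒) holds.

(→) Assume the antecedent. If r is true, p | (r | ~s) reduces to true regardless of the other variables. If r is false, the antecedent forces (r = F, s = F, p = F) or (r = F, s = F, p = T), and p | (r | ~s) holds there. Either way p | (r | ~s) holds.

(←) This fails. Under r = T, s = T, p = F, the left side is false but the right side is true.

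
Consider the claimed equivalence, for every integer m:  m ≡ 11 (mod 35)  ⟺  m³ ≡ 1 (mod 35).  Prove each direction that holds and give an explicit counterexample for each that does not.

(⇒) Suppose m ≡ 11 (mod 35). Write m = 35j + 11. Then (35j + 11)³ = 42875j³ + 40425j² + 12705j + 1331 = 35(1225j³ + 1155j² + 363j + 38) + 1, so m³ ≡ 1 (mod 35).

(⇐) This fails: take m = 1. Then 1³ = 1 ≡ 1 (mod 35), yet 1 ≡ 1 (mod 35), not 11.

Only the forward direction holds.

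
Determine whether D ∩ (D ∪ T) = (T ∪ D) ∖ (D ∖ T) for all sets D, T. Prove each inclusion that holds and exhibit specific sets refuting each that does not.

Both inclusions fail.

(⟹) This inclusion fails. Take D = {1}, T = ∅; then 1 ∈ D ∩ (D ∪ T) but 1 ∉ (T ∪ D) ∖ (D ∖ T).

(⟸) This inclusion fails. Take D = ∅, T = {1}; then 1 ∈ (T ∪ D) ∖ (D ∖ T) but 1 ∉ D ∩ (D ∪ T).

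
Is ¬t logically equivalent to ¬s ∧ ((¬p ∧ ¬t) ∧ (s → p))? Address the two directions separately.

The forward direction fails; the converse holds.

[⇐] Assume the antecedent. If s is true, the antecedent cannot hold. If s is false, the antecedent forces (s = F, t = F, p = F), and ¬t holds there. Either way ¬t holds.

[⇒] This fails. Under s = T, t = F, p = F, the left side is true but the right side is false.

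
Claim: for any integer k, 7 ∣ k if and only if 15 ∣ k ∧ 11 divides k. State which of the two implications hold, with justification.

Both directions fail.

(⇒) This fails: take k = 7. Certainly 7 ∣ 7, but 15 ∤ 7.

(⇐) This fails: take k = 165. Both 15 ∣ 165 and 11 ∣ 165, yet 165 is not a multiple of 7 (since 165 = 23·7 + 4), so 7 ∤ 165.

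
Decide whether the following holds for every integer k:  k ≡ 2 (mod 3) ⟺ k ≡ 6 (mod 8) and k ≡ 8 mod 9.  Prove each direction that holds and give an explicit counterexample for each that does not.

Not equivalent: only (⇐) holds.

Forward direction. This fails: k = 2 gives 2 ≡ 2 (mod 3) but 2 ≡ 2 (mod 8), so the conjunction on the right does not hold.

Converse. If k ≡ 6 (mod 8) and k ≡ 8 (mod 9), then by the Chinese remainder theorem k ≡ 62 (mod 72). Since 62 ≡ 2 (mod 3) and 3 ∣ 72, we get k ≡ 2 (mod 3).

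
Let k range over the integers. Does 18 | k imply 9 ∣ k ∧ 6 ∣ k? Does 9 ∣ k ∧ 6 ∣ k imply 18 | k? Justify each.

Both implications hold.

(→) If 18 ∣ k, write k = 18q. Since 18 = 2·9, k = 9·(2q), so 9 ∣ k; and since 18 = 3·6, k = 6·(3q), so 6 ∣ k.

(←) Suppose 9 ∣ k and 6 ∣ k. Any common multiple of 9 and 6 is a multiple of their lcm; here lcm(9, 6) = 9·6/gcd(9, 6) = 54/3 = 18, so 18 ∣ k.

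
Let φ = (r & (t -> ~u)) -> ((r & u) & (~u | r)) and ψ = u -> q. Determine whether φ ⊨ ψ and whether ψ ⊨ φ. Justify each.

[⇒] This fails. Under u = T, q = F, t = F, r = F, the left side is true but the right side is false.

[⇐] This fails. Under u = F, q = F, t = F, r = T, the left side is false but the right side is true.

(⇒) fails and (⇐) fails.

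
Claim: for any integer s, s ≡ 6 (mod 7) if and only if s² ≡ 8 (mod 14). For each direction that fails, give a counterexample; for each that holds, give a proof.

Both directions fail.

(→) This fails: take s = 13. Then 13 ≡ 6 (mod 7), but 13² = 169 ≡ 1 (mod 14), not 8.

(←) This fails: take s = 8. Then 8² = 64 ≡ 8 (mod 14), yet 8 ≡ 1 (mod 7), not 6.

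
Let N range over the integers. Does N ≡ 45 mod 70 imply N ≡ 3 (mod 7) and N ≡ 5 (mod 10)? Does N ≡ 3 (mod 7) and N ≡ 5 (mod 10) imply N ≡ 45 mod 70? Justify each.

Both directions hold; the statement is true.

(⇒) Suppose N ≡ 45 (mod 70); write N = 70j + 45. Since 7 ∣ 70, reducing mod 7 gives N ≡ 45 ≡ 3 (mod 7); since 10 ∣ 70, reducing mod 10 gives N ≡ 45 ≡ 5 (mod 10).

(⇐) Conversely, if N ≡ 3 (mod 7) and N ≡ 5 (mod 10), then by the Chinese remainder theorem N ≡ 45 (mod 70). This is exactly N ≡ 45 (mod 70).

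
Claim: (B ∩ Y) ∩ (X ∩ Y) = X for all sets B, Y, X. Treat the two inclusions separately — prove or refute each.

Only the forward inclusion holds.

(⟹) Let x ∈ (B ∩ Y) ∩ (X ∩ Y). Then x ∈ B ∩ Y ∩ X, from which x ∈ X.

(⟸) This inclusion fails. Take B = ∅, Y = ∅, X = {1}; then 1 ∈ X but 1 ∉ (B ∩ Y) ∩ (X ∩ Y).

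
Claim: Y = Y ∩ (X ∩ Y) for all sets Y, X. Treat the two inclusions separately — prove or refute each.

The sets are not equal: only the reverse inclusion holds.

(⟹) This inclusion fails. Take Y = {1}, X = ∅; then 1 ∈ Y but 1 ∉ Y ∩ (X ∩ Y).

(⟸) Let x ∈ Y ∩ (X ∩ Y). Then x ∈ Y ∩ X, from which x ∈ Y.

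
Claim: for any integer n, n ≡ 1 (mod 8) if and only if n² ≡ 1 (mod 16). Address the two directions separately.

Only the forward direction holds.

Converse. This fails: take n = 7. Then 7² = 49 ≡ 1 (mod 16), yet 7 ≡ 7 (mod 8), not 1.

Forward direction. Suppose n ≡ 1 (mod 8). Working modulo 16, n ∈ {1, 9}; for each such r, r² ≡ 1 (mod 16).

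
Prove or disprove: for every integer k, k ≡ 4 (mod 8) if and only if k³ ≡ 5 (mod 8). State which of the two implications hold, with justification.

(→) This fails: take k = 4. Then 4 ≡ 4 (mod 8), but 4³ = 64 ≡ 0 (mod 8), not 5.

(←) This fails: take k = 5. Then 5³ = 125 ≡ 5 (mod 8), yet 5 ≡ 5 (mod 8), not 4.

(⇒) fails and (⇐) fails.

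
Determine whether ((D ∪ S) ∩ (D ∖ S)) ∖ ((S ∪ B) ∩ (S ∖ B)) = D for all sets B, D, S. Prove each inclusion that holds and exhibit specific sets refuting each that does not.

The sets are not equal: only the forward inclusion holds.

(⟹) Let x ∈ ((D ∪ S) ∩ (D ∖ S)) ∖ ((S ∪ B) ∩ (S ∖ B)). Then either x ∈ D and x ∉ B, S; or x ∈ B ∩ D and x ∉ S. In each case x ∈ D, so ((D ∪ S) ∩ (D ∖ S)) ∖ ((S ∪ B) ∩ (S ∖ B)) ⊆ D.

(⟸) This inclusion fails. Take B = ∅, D = {1}, S = {1}; then 1 ∈ D but 1 ∉ ((D ∪ S) ∩ (D ∖ S)) ∖ ((S ∪ B) ∩ (S ∖ B)).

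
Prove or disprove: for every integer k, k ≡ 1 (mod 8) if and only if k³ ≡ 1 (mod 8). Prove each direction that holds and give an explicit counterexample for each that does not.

Both directions hold.

(→) Suppose k ≡ 1 (mod 8). Write k = 8j + 1. Then (8j + 1)³ = 512j³ + 192j² + 24j + 1 = 8(64j³ + 24j² + 3j) + 1, so k³ ≡ 1 (mod 8).

(←) Conversely, suppose k³ ≡ 1 (mod 8). The only residue r in {0, …, 7} with r³ ≡ 1 (mod 8) is r = 1, so k ≡ 1 (mod 8).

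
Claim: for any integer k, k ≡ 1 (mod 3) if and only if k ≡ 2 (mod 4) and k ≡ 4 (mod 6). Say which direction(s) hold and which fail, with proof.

[⇒] This fails: k = 1 gives 1 ≡ 1 (mod 3) but 1 ≡ 1 (mod 4), so the conjunction on the right does not hold.

[⇐] Conversely, if k ≡ 2 (mod 4) and k ≡ 4 (mod 6), then by the Chinese remainder theorem k ≡ 10 (mod 12). Since 10 ≡ 1 (mod 3) and 3 ∣ 12, we get k ≡ 1 (mod 3).

Not equivalent: only (⇐) holds.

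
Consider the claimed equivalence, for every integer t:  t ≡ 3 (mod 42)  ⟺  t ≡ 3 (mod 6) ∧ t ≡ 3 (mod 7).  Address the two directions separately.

Forward direction. Suppose t ≡ 3 (mod 42); write t = 42j + 3. Since 6 ∣ 42, reducing mod 6 gives t ≡ 3 (mod 6); since 7 ∣ 42, reducing mod 7 gives t ≡ 3 (mod 7).

Converse. If t ≡ 3 (mod 6) and t ≡ 3 (mod 7), then by the Chinese remainder theorem t ≡ 3 (mod 42). This is exactly t ≡ 3 (mod 42).

The biconditional holds.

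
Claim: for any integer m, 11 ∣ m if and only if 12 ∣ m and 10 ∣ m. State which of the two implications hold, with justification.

(→) This fails: take m = 11. Certainly 11 ∣ 11, but 12 ∤ 11.

(←) This fails: take m = 60. Both 12 ∣ 60 and 10 ∣ 60, yet 60 is not a multiple of 11 (since 60 = 5·11 + 5), so 11 ∤ 60.

Neither direction holds.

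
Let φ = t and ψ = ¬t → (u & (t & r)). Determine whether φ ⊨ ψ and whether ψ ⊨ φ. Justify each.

Converse. Assume the antecedent. If r is true, the antecedent forces (r = T, t = T, u = F) or (r = T, t = T, u = T), and t holds there. If r is false, the antecedent forces (r = F, t = T, u = F) or (r = F, t = T, u = T), and t holds there. Either way t holds.

Forward direction. Assume the antecedent. If r is true, the antecedent forces (r = T, t = T, u = F) or (r = T, t = T, u = T), and ¬t → (u & (t & r)) holds there. If r is false, the antecedent forces (r = F, t = T, u = F) or (r = F, t = T, u = T), and ¬t → (u & (t & r)) holds there. Either way ¬t → (u & (t & r)) holds.

Both directions hold.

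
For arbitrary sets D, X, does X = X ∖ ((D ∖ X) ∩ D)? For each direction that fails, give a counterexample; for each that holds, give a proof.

The two sets are equal.

(⊆) Let x ∈ X. Then either x ∈ X and x ∉ D; or x ∈ D ∩ X. In each case x ∈ X ∖ ((D ∖ X) ∩ D), so X ⊆ X ∖ ((D ∖ X) ∩ D).

(⊇) Let x ∈ X ∖ ((D ∖ X) ∩ D). Then either x ∈ X and x ∉ D; or x ∈ D ∩ X. In each case x ∈ X, so X ∖ ((D ∖ X) ∩ D) ⊆ X.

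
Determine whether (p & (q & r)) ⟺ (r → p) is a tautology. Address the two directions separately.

Only the forward direction holds.

(→) Assume the antecedent. If r is true, the antecedent forces (r = T, q = T, p = T), and r → p holds there. If r is false, the antecedent cannot hold. Either way r → p holds.

(←) This fails. Under r = F, q = F, p = F, the left side is false but the right side is true.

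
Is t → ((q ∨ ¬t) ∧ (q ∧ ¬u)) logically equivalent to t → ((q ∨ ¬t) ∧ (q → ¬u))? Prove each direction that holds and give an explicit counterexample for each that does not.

The biconditional holds.

Forward direction. Assume the antecedent. If t is true, the antecedent forces (t = T, u = F, q = T), and t → ((q ∨ ¬t) ∧ (q → ¬u)) holds there. If t is false, t → ((q ∨ ¬t) ∧ (q → ¬u)) reduces to true regardless of the other variables. Either way t → ((q ∨ ¬t) ∧ (q → ¬u)) holds.

Converse. Assume the antecedent. If t is true, the antecedent forces (t = T, u = F, q = T), and t → ((q ∨ ¬t) ∧ (q ∧ ¬u)) holds there. If t is false, t → ((q ∨ ¬t) ∧ (q ∧ ¬u)) reduces to true regardless of the other variables. Either way t → ((q ∨ ¬t) ∧ (q ∧ ¬u)) holds.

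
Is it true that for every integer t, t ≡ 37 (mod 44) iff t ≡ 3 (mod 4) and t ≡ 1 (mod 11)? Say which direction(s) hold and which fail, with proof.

(⟹) This fails: t = 37 gives 37 ≡ 37 (mod 44) but 37 ≡ 1 (mod 4), so the conjunction on the right does not hold.

(⟸) This fails: t = 23 satisfies both congruences on the right (23 ≡ 3 mod 4 and 23 ≡ 1 mod 11) yet 23 ≡ 23 (mod 44), not 37.

Neither implication holds.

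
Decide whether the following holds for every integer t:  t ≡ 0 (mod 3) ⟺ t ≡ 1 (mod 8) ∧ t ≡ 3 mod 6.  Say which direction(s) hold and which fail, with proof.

(⟸) If t ≡ 1 (mod 8) and t ≡ 3 (mod 6), then by the Chinese remainder theorem t ≡ 9 (mod 24). Since 9 ≡ 0 (mod 3) and 3 ∣ 24, we get t ≡ 0 (mod 3).

(⟹) This fails: t = 0 gives 0 ≡ 0 (mod 3) but 0 ≡ 0 (mod 8), so the conjunction on the right does not hold.

Not equivalent: only (⇐) holds.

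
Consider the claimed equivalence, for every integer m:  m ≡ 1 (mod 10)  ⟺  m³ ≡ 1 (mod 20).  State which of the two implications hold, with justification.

Only the reverse direction holds.

(⟹) This fails: take m = 11. Then 11 ≡ 1 (mod 10), but 11³ = 1331 ≡ 11 (mod 20), not 1.

(⟸) Conversely, the residues r modulo 20 with r³ ≡ 1 (mod 20) are exactly {1}, and each is ≡ 1 (mod 10).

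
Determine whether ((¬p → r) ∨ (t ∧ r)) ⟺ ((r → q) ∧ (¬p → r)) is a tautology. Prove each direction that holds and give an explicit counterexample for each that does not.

[⇒] This fails. Under r = T, t = F, q = F, p = F, the left side is true but the right side is false.

[⇐] Assume the antecedent. If p is true, (¬p → r) ∨ (t ∧ r) reduces to true regardless of the other variables. If p is false, the antecedent forces (r = T, t = F, q = T, p = F) or (r = T, t = T, q = T, p = F), and (¬p → r) ∨ (t ∧ r) holds there. Either way (¬p → r) ∨ (t ∧ r) holds.

(⇒) fails; (⇐) holds.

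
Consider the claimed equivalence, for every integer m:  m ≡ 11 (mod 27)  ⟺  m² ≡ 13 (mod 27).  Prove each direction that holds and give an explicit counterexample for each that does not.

Not equivalent: only (⇒) holds.

[⇒] Suppose m ≡ 11 (mod 27). Write m = 27j + 11. Then (27j + 11)² = 729j² + 594j + 121 = 27(27j² + 22j + 4) + 13, so m² ≡ 13 (mod 27).

[⇐] This fails: take m = 16. Then 16² = 256 ≡ 13 (mod 27), yet 16 ≡ 16 (mod 27), not 11.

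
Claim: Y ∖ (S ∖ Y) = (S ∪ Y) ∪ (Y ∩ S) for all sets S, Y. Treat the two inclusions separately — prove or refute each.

(⊇) This inclusion fails. Take S = {1}, Y = ∅; then 1 ∈ (S ∪ Y) ∪ (Y ∩ S) but 1 ∉ Y ∖ (S ∖ Y).

(⊆) Let x ∈ Y ∖ (S ∖ Y). Then either x ∈ Y and x ∉ S; or x ∈ S ∩ Y. In each case x ∈ (S ∪ Y) ∪ (Y ∩ S), so Y ∖ (S ∖ Y) ⊆ (S ∪ Y) ∪ (Y ∩ S).

The sets are not equal: only the forward inclusion holds.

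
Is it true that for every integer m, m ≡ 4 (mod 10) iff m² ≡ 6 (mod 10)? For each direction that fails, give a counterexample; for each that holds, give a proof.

(⇒) holds; (⇐) fails.

Forward direction. Suppose m ≡ 4 (mod 10). Write m = 10j + 4. Then (10j + 4)² = 100j² + 80j + 16 = 10(10j² + 8j + 1) + 6, so m² ≡ 6 (mod 10).

Converse. This fails: take m = 6. Then 6² = 36 ≡ 6 (mod 10), yet 6 ≡ 6 (mod 10), not 4.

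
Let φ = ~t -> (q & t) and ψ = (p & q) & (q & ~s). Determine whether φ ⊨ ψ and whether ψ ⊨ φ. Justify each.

(⇒) This fails. Under q = F, t = T, s = F, p = F, the left side is true but the right side is false.

(⇐) This fails. Under q = T, t = F, s = F, p = T, the left side is false but the right side is true.

Both directions fail.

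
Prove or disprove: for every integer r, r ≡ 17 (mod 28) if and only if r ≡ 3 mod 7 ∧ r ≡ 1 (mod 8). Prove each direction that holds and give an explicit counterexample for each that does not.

(⇒) This fails: r = 45 gives 45 ≡ 17 (mod 28) but 45 ≡ 5 (mod 8), so the conjunction on the right does not hold.

(⇐) Conversely, if r ≡ 3 (mod 7) and r ≡ 1 (mod 8), then by the Chinese remainder theorem r ≡ 17 (mod 56). Since 17 ≡ 17 (mod 28) and 28 ∣ 56, we get r ≡ 17 (mod 28).

Only the reverse direction holds.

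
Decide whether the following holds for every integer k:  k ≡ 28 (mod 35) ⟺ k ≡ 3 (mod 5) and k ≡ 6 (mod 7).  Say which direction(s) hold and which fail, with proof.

(→) This fails: k = 28 gives 28 ≡ 28 (mod 35) but 28 ≡ 0 (mod 7), so the conjunction on the right does not hold.

(←) This fails: k = 13 satisfies both congruences on the right (13 ≡ 3 mod 5 and 13 ≡ 6 mod 7) yet 13 ≡ 13 (mod 35), not 28.

Neither implication holds.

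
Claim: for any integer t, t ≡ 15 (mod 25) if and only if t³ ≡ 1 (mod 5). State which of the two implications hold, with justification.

(→) This fails: take t = 15. Then 15 ≡ 15 (mod 25), but 15³ = 3375 ≡ 0 (mod 5), not 1.

(←) This fails: take t = 1. Then 1³ = 1 ≡ 1 (mod 5), yet 1 ≡ 1 (mod 25), not 15.

Both directions fail.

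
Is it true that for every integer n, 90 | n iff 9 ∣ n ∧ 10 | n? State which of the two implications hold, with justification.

Both directions hold.

(⇒) If 90 ∣ n, write n = 90q. Since 90 = 10·9, n = 9·(10q), so 9 ∣ n; and since 90 = 9·10, n = 10·(9q), so 10 ∣ n.

(⇐) Suppose 9 ∣ n and 10 ∣ n. Any common multiple of 9 and 10 is a multiple of their lcm; here gcd(9, 10) = 1, so lcm(9, 10) = 9·10 = 90, so 90 ∣ n.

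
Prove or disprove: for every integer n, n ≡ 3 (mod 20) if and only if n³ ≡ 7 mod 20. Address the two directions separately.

Forward direction. Suppose n ≡ 3 (mod 20). Write n = 20j + 3. Then (20j + 3)³ = 8000j³ + 3600j² + 540j + 27 = 20(400j³ + 180j² + 27j + 1) + 7, so n³ ≡ 7 (mod 20).

Converse. Suppose n³ ≡ 7 (mod 20). The only residue r in {0, …, 19} with r³ ≡ 7 (mod 20) is r = 3, so n ≡ 3 (mod 20).

Both implications hold.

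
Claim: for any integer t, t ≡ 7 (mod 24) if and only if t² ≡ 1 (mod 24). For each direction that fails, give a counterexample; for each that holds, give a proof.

The forward direction holds; the converse fails.

Converse. This fails: take t = 1. Then 1² = 1 ≡ 1 (mod 24), yet 1 ≡ 1 (mod 24), not 7.

Forward direction. Suppose t ≡ 7 (mod 24). Write t = 24j + 7. Then (24j + 7)² = 576j² + 336j + 49 = 24(24j² + 14j + 2) + 1, so t² ≡ 1 (mod 24).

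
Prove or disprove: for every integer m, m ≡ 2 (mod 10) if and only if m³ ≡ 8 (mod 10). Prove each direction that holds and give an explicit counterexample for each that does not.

The biconditional holds.

(⟹) Suppose m ≡ 2 (mod 10). Write m = 10j + 2. Then (10j + 2)³ = 1000j³ + 600j² + 120j + 8 = 10(100j³ + 60j² + 12j) + 8, so m³ ≡ 8 (mod 10).

(⟸) Conversely, suppose m³ ≡ 8 (mod 10). The only residue r in {0, …, 9} with r³ ≡ 8 (mod 10) is r = 2, so m ≡ 2 (mod 10).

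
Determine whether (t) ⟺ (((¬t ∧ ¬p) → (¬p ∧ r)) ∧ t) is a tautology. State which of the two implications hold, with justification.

Both implications hold.

(⇒) Assume the antecedent. If r is true, the antecedent forces (r = T, p = F, t = T) or (r = T, p = T, t = T), and ((¬t ∧ ¬p) → (¬p ∧ r)) ∧ t holds there. If r is false, the antecedent forces (r = F, p = F, t = T) or (r = F, p = T, t = T), and ((¬t ∧ ¬p) → (¬p ∧ r)) ∧ t holds there. Either way ((¬t ∧ ¬p) → (¬p ∧ r)) ∧ t holds.

(⇐) Assume the antecedent. If r is true, the antecedent forces (r = T, p = F, t = T) or (r = T, p = T, t = T), and t holds there. If r is false, the antecedent forces (r = F, p = F, t = T) or (r = F, p = T, t = T), and t holds there. Either way t holds.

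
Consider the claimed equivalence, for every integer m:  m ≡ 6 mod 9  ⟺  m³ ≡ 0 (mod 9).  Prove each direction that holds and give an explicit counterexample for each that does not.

The forward direction holds; the converse fails.

Forward direction. Suppose m ≡ 6 mod 9. Write m = 9j + 6. Then (9j + 6)³ = 729j³ + 1458j² + 972j + 216 = 9(81j³ + 162j² + 108j + 24) + 0, so m³ ≡ 0 (mod 9).

Converse. This fails: take m = 0. Then 0³ = 0 ≡ 0 (mod 9), yet 0 ≡ 0 (mod 9), not 6.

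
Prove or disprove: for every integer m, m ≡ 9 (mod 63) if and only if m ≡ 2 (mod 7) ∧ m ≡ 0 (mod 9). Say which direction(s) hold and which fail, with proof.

Both implications hold.

(⟹) Suppose m ≡ 9 (mod 63); write m = 63j + 9. Since 7 ∣ 63, reducing mod 7 gives m ≡ 9 ≡ 2 (mod 7); since 9 ∣ 63, reducing mod 9 gives m ≡ 9 ≡ 0 (mod 9).

(⟸) Conversely, if m ≡ 2 (mod 7) and m ≡ 0 (mod 9), then by the Chinese remainder theorem m ≡ 9 (mod 63). This is exactly m ≡ 9 (mod 63).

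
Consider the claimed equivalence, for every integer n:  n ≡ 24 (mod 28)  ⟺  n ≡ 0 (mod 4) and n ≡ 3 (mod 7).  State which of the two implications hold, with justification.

(→) Suppose n ≡ 24 (mod 28); write n = 28j + 24. Since 4 ∣ 28, reducing mod 4 gives n ≡ 24 ≡ 0 (mod 4); since 7 ∣ 28, reducing mod 7 gives n ≡ 24 ≡ 3 (mod 7).

(←) Conversely, if n ≡ 0 (mod 4) and n ≡ 3 (mod 7), then by the Chinese remainder theorem n ≡ 24 (mod 28). This is exactly n ≡ 24 (mod 28).

Both directions hold.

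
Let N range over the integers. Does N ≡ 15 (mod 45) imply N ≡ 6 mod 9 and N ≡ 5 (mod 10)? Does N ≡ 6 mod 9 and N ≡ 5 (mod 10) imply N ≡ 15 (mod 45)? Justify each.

(⇒) fails; (⇐) holds.

[⇐] If N ≡ 6 (mod 9) and N ≡ 5 (mod 10), then by the Chinese remainder theorem N ≡ 15 (mod 90). Since 15 ≡ 15 (mod 45) and 45 ∣ 90, we get N ≡ 15 (mod 45).

[⇒] This fails: N = 60 gives 60 ≡ 15 (mod 45) but 60 ≡ 0 (mod 10), so the conjunction on the right does not hold.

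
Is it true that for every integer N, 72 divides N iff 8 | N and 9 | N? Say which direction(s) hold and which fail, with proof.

Both directions hold.

(⟹) If 72 ∣ N, write N = 72q. Since 72 = 9·8, N = 8·(9q), so 8 ∣ N; and since 72 = 8·9, N = 9·(8q), so 9 ∣ N.

(⟸) Suppose 8 ∣ N and 9 ∣ N. Any common multiple of 8 and 9 is a multiple of their lcm; here gcd(8, 9) = 1, so lcm(8, 9) = 8·9 = 72, so 72 ∣ N.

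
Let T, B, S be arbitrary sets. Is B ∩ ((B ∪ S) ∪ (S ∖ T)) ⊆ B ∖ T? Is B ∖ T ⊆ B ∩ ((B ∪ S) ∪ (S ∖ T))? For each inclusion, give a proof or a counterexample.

(⊇) Let x ∈ B ∖ T. Then either x ∈ B and x ∉ T, S; or x ∈ B ∩ S and x ∉ T. In each case x ∈ B ∩ ((B ∪ S) ∪ (S ∖ T)), so B ∖ T ⊆ B ∩ ((B ∪ S) ∪ (S ∖ T)).

(⊆) This inclusion fails. Take T = {1}, B = {1}, S = ∅; then 1 ∈ B ∩ ((B ∪ S) ∪ (S ∖ T)) but 1 ∉ B ∖ T.

Only the reverse inclusion holds.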